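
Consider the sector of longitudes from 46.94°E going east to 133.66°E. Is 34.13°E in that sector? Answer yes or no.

No

Band width going east from +46.94° to +133.66°: ((133.66 − 46.94) mod 360) = 86.72°.
Offset of +34.13° east of the west edge: ((34.13 − 46.94) mod 360) = 347.19°.
347.19° > 86.72° ⇒ outside.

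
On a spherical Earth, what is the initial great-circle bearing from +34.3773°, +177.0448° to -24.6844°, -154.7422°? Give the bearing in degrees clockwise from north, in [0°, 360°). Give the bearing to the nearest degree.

152°

Δλ = -154.7422 − 177.0448 = -331.7870°; wrapped into (−180°, 180°]: 28.2130°.
θ = atan2( sin Δλ · cos φ₂ , cos φ₁ · sin φ₂ − sin φ₁ · cos φ₂ · cos Δλ )
  = atan2(0.42955, -0.79677) = 151.670° → normalised to [0°, 360°): 151.670°.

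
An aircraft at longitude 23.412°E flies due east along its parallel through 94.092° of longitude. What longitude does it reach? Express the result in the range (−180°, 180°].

117.504°E

Start at +23.412°; shift +94.092° → +117.504°.
+117.504° already lies in (−180°, 180°].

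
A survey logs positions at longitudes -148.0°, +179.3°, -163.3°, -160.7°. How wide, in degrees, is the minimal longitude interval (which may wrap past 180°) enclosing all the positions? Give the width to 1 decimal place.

32.7°

Sort the longitudes: -163.3°, -160.7°, -148.0°, +179.3°.
Eastward gaps between consecutive values (wrapping around): 2.6°, 12.7°, 327.3°, 17.4°.
Largest gap = 327.3° ⇒ minimal covering band is its complement: 360° − 327.3° = 32.7°.
Band runs from +179.3° eastward to -148.0°, crossing the antimeridian.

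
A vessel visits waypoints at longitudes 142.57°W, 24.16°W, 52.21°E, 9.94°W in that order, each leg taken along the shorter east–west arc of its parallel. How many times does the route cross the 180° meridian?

0

Leg 1: -142.57° → -24.16°, shortest Δλ = 118.41° (east) — does not cross 180°.
Leg 2: -24.16° → +52.21°, shortest Δλ = 76.37° (east) — does not cross 180°.
Leg 3: +52.21° → -9.94°, shortest Δλ = -62.15° (west) — does not cross 180°.
Total crossings: 0.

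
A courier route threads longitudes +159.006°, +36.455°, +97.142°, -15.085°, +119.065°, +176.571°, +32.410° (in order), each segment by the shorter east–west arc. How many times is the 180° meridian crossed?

0

Leg 1: +159.006° → +36.455°, shortest Δλ = -122.551° (west) — does not cross 180°.
Leg 2: +36.455° → +97.142°, shortest Δλ = 60.687° (east) — does not cross 180°.
Leg 3: +97.142° → -15.085°, shortest Δλ = -112.227° (west) — does not cross 180°.
Leg 4: -15.085° → +119.065°, shortest Δλ = 134.15° (east) — does not cross 180°.
Leg 5: +119.065° → +176.571°, shortest Δλ = 57.506° (east) — does not cross 180°.
Leg 6: +176.571° → +32.410°, shortest Δλ = -144.161° (west) — does not cross 180°.
Total crossings: 0.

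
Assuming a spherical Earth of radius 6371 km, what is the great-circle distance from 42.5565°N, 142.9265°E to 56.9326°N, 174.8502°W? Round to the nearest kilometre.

Δλ = -174.8502 − 142.9265 = -317.7767°; wrapped into (−180°, 180°]: 42.2233°.
Δφ = 56.9326 − 42.5565 = 14.3761°.
a = sin²(Δφ/2) + cos φ₁ · cos φ₂ · sin²(Δλ/2) = 0.067799.
c = 2·atan2(√a, √(1−a)) = 0.52683 rad → d = 6371·c ≈ 3356.46 km.

3356 km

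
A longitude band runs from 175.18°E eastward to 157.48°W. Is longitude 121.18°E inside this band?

Band width going east from +175.18° to -157.48°: ((-157.48 − 175.18) mod 360) = 27.34°.
Offset of +121.18° east of the west edge: ((121.18 − 175.18) mod 360) = 306.00°.
306.00° > 27.34° ⇒ outside.

No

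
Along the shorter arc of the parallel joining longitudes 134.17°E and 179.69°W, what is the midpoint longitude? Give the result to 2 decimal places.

157.24°E

Signed shortest Δλ from +134.17° to -179.69° is +46.14°.
Midpoint longitude = +134.17° + (+46.14°)/2 = +134.17° + 23.07° = +157.24°.
(The naïve average (+134.17 + -179.69)/2 = -22.76° is on the wrong side of the globe.)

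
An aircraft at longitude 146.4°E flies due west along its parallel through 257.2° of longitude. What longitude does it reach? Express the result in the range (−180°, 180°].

Start at +146.4°; shift −257.2° → -110.8°.
-110.8° already lies in (−180°, 180°].

110.8°W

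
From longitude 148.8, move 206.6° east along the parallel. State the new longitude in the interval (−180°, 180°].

Start at +148.8°; shift +206.6° → +355.4°.
+355.4° lies outside (−180°, 180°]; subtract 360° → -4.6°.

-4.6°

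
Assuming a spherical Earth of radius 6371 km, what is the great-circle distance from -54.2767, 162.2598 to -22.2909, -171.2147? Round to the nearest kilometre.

4191 km

Δλ = -171.2147 − 162.2598 = -333.4745°; wrapped into (−180°, 180°]: 26.5255°.
Δφ = -22.2909 − -54.2767 = 31.9858°.
a = sin²(Δφ/2) + cos φ₁ · cos φ₂ · sin²(Δλ/2) = 0.104344.
c = 2·atan2(√a, √(1−a)) = 0.65785 rad → d = 6371·c ≈ 4191.13 km.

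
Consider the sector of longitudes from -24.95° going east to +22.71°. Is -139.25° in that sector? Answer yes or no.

No

Band width going east from -24.95° to +22.71°: ((22.71 − -24.95) mod 360) = 47.66°.
Offset of -139.25° east of the west edge: ((-139.25 − -24.95) mod 360) = 245.70°.
245.70° > 47.66° ⇒ outside.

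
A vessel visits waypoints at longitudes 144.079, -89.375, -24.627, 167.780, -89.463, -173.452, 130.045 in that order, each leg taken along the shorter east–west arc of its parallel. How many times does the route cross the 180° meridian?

Leg 1: +144.079° → -89.375°, shortest Δλ = 126.546° (east) — crosses 180°.
Leg 2: -89.375° → -24.627°, shortest Δλ = 64.748° (east) — does not cross 180°.
Leg 3: -24.627° → +167.780°, shortest Δλ = -167.593° (west) — crosses 180°.
Leg 4: +167.780° → -89.463°, shortest Δλ = 102.757° (east) — crosses 180°.
Leg 5: -89.463° → -173.452°, shortest Δλ = -83.989° (west) — does not cross 180°.
Leg 6: -173.452° → +130.045°, shortest Δλ = -56.503° (west) — crosses 180°.
Total crossings: 4.

4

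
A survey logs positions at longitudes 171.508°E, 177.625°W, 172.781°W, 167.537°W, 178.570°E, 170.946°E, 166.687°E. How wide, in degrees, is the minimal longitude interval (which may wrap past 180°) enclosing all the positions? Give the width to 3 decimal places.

25.776°

Sort the longitudes: -177.625°, -172.781°, -167.537°, +166.687°, +170.946°, +171.508°, +178.570°.
Eastward gaps between consecutive values (wrapping around): 4.844°, 5.244°, 334.224°, 4.259°, 0.562°, 7.062°, 3.805°.
Largest gap = 334.224° ⇒ minimal covering band is its complement: 360° − 334.224° = 25.776°.
Band runs from +166.687° eastward to -167.537°, crossing the antimeridian.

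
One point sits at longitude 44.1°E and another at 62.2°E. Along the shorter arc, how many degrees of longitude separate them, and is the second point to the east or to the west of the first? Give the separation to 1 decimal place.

Raw difference: 62.2 − 44.1 = 18.1°.
Normalise into (−180°, 180°]: 18.1° stays 18.1°.
Positive ⇒ the second point lies to the east; separation 18.1°.

18.1° east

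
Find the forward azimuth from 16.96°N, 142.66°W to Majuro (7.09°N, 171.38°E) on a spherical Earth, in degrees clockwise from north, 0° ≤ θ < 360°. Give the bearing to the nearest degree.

Δλ = 171.38 − -142.66 = 314.04°; wrapped into (−180°, 180°]: -45.96°.
θ = atan2( sin Δλ · cos φ₂ , cos φ₁ · sin φ₂ − sin φ₁ · cos φ₂ · cos Δλ )
  = atan2(-0.71336, -0.08317) = -96.650° → normalised to [0°, 360°): 263.350°.

263°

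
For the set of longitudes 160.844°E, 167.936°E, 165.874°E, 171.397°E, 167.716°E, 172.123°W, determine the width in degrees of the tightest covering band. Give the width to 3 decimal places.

Sort the longitudes: -172.123°, +160.844°, +165.874°, +167.716°, +167.936°, +171.397°.
Eastward gaps between consecutive values (wrapping around): 332.967°, 5.030°, 1.842°, 0.220°, 3.461°, 16.480°.
Largest gap = 332.967° ⇒ minimal covering band is its complement: 360° − 332.967° = 27.033°.
Band runs from +160.844° eastward to -172.123°, crossing the antimeridian.

27.033°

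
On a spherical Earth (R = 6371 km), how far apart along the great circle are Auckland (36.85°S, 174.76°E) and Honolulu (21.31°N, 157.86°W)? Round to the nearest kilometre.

7076 km

Δλ = -157.86 − 174.76 = -332.62°; wrapped into (−180°, 180°]: 27.38°.
Δφ = 21.31 − -36.85 = 58.16°.
a = sin²(Δφ/2) + cos φ₁ · cos φ₂ · sin²(Δλ/2) = 0.277982.
c = 2·atan2(√a, √(1−a)) = 1.11070 rad → d = 6371·c ≈ 7076.26 km.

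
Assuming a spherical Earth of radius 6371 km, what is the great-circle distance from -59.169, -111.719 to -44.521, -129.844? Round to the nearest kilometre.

Δλ = -129.844 − -111.719 = -18.125°.
Δφ = -44.521 − -59.169 = 14.648°.
a = sin²(Δφ/2) + cos φ₁ · cos φ₂ · sin²(Δλ/2) = 0.025317.
c = 2·atan2(√a, √(1−a)) = 0.31959 rad → d = 6371·c ≈ 2036.08 km.

2036 km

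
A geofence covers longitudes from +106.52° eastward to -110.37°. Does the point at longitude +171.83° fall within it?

Band width going east from +106.52° to -110.37°: ((-110.37 − 106.52) mod 360) = 143.11°.
Offset of +171.83° east of the west edge: ((171.83 − 106.52) mod 360) = 65.31°.
65.31° ≤ 143.11° ⇒ inside.

Yes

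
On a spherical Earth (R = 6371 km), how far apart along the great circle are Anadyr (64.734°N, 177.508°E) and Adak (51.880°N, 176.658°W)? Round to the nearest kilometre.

1468 km

Δλ = -176.658 − 177.508 = -354.166°; wrapped into (−180°, 180°]: 5.834°.
Δφ = 51.880 − 64.734 = -12.854°.
a = sin²(Δφ/2) + cos φ₁ · cos φ₂ · sin²(Δλ/2) = 0.013212.
c = 2·atan2(√a, √(1−a)) = 0.23040 rad → d = 6371·c ≈ 1467.87 km.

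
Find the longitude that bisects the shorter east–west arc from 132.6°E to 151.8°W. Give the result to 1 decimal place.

170.4°E

Signed shortest Δλ from +132.6° to -151.8° is +75.6°.
Midpoint longitude = +132.6° + (+75.6°)/2 = +132.6° + 37.8° = +170.4°.
(The naïve average (+132.6 + -151.8)/2 = -9.6° is on the wrong side of the globe.)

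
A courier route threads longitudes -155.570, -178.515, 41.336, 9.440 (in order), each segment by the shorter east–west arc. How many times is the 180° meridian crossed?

1

Leg 1: -155.570° → -178.515°, shortest Δλ = -22.945° (west) — does not cross 180°.
Leg 2: -178.515° → +41.336°, shortest Δλ = -140.149° (west) — crosses 180°.
Leg 3: +41.336° → +9.440°, shortest Δλ = -31.896° (west) — does not cross 180°.
Total crossings: 1.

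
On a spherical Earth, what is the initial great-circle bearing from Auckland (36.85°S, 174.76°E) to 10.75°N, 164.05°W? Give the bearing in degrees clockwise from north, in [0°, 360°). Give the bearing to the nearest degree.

27°

Δλ = -164.05 − 174.76 = -338.81°; wrapped into (−180°, 180°]: 21.19°.
θ = atan2( sin Δλ · cos φ₂ , cos φ₁ · sin φ₂ − sin φ₁ · cos φ₂ · cos Δλ )
  = atan2(0.35512, 0.69862) = 26.945° → normalised to [0°, 360°): 26.945°.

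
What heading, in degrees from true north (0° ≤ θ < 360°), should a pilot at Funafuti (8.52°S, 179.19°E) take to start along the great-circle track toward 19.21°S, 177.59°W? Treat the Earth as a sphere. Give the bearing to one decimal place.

Δλ = -177.59 − 179.19 = -356.78°; wrapped into (−180°, 180°]: 3.22°.
θ = atan2( sin Δλ · cos φ₂ , cos φ₁ · sin φ₂ − sin φ₁ · cos φ₂ · cos Δλ )
  = atan2(0.05304, -0.18572) = 164.060° → normalised to [0°, 360°): 164.060°.

164.1°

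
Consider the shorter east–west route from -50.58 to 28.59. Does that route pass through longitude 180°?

No

Signed shortest Δλ = ((28.59 − -50.58 + 180) mod 360) − 180 = 79.17°.
Going east by 79.17° from -50.58° reaches +28.59° without touching 180°.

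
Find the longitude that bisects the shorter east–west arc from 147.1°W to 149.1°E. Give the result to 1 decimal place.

Signed shortest Δλ from -147.1° to +149.1° is -63.8°.
Midpoint longitude = -147.1° + (-63.8°)/2 = -147.1° − 31.9° = -179.0°.
(The naïve average (-147.1 + +149.1)/2 = 1.0° is on the wrong side of the globe.)

179.0°W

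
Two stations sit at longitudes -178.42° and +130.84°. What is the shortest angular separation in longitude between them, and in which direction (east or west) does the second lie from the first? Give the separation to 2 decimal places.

50.74° west

Raw difference: 130.84 − -178.42 = 309.26°.
Normalise into (−180°, 180°]: 309.26° − 360° = -50.74°.
Negative ⇒ the second point lies to the west; separation 50.74°.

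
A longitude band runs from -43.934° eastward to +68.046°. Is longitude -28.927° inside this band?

Band width going east from -43.934° to +68.046°: ((68.046 − -43.934) mod 360) = 111.980°.
Offset of -28.927° east of the west edge: ((-28.927 − -43.934) mod 360) = 15.007°.
15.007° ≤ 111.980° ⇒ inside.

Yes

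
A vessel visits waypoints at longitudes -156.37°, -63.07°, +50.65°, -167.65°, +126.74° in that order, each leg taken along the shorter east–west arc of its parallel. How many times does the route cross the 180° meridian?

Leg 1: -156.37° → -63.07°, shortest Δλ = 93.3° (east) — does not cross 180°.
Leg 2: -63.07° → +50.65°, shortest Δλ = 113.72° (east) — does not cross 180°.
Leg 3: +50.65° → -167.65°, shortest Δλ = 141.7° (east) — crosses 180°.
Leg 4: -167.65° → +126.74°, shortest Δλ = -65.61° (west) — crosses 180°.
Total crossings: 2.

2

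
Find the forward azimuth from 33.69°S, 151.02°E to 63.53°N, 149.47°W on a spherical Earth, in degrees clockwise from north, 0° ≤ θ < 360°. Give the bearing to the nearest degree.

24°

Δλ = -149.47 − 151.02 = -300.49°; wrapped into (−180°, 180°]: 59.51°.
θ = atan2( sin Δλ · cos φ₂ , cos φ₁ · sin φ₂ − sin φ₁ · cos φ₂ · cos Δλ )
  = atan2(0.38409, 0.87027) = 23.814° → normalised to [0°, 360°): 23.814°.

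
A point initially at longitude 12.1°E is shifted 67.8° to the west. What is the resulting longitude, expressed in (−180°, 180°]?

55.7°W

Start at +12.1°; shift −67.8° → -55.7°.
-55.7° already lies in (−180°, 180°].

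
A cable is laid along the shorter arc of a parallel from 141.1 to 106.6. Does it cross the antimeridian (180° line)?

No

Signed shortest Δλ = ((106.6 − 141.1 + 180) mod 360) − 180 = -34.5°.
Going west by 34.5° from +141.1° reaches +106.6° without touching 180°.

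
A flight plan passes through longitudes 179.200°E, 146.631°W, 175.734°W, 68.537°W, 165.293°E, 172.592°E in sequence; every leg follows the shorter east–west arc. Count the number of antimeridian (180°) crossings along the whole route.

Leg 1: +179.200° → -146.631°, shortest Δλ = 34.169° (east) — crosses 180°.
Leg 2: -146.631° → -175.734°, shortest Δλ = -29.103° (west) — does not cross 180°.
Leg 3: -175.734° → -68.537°, shortest Δλ = 107.197° (east) — does not cross 180°.
Leg 4: -68.537° → +165.293°, shortest Δλ = -126.17° (west) — crosses 180°.
Leg 5: +165.293° → +172.592°, shortest Δλ = 7.299° (east) — does not cross 180°.
Total crossings: 2.

2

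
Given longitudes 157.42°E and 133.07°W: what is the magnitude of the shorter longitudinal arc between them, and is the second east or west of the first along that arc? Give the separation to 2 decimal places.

69.51° east

Raw difference: -133.07 − 157.42 = -290.49°.
Normalise into (−180°, 180°]: -290.49° + 360° = 69.51°.
Positive ⇒ the second point lies to the east; separation 69.51°.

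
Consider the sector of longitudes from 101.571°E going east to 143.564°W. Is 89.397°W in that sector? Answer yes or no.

Band width going east from +101.571° to -143.564°: ((-143.564 − 101.571) mod 360) = 114.865°.
Offset of -89.397° east of the west edge: ((-89.397 − 101.571) mod 360) = 169.032°.
169.032° > 114.865° ⇒ outside.

No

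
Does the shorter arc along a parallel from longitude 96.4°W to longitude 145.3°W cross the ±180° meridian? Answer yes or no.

No

Signed shortest Δλ = ((-145.3 − -96.4 + 180) mod 360) − 180 = -48.9°.
Going west by 48.9° from -96.4° reaches -145.3° without touching 180°.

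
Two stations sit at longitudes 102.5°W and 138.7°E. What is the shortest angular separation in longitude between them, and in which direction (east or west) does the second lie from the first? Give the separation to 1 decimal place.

118.8° west

Raw difference: 138.7 − -102.5 = 241.2°.
Normalise into (−180°, 180°]: 241.2° − 360° = -118.8°.
Negative ⇒ the second point lies to the west; separation 118.8°.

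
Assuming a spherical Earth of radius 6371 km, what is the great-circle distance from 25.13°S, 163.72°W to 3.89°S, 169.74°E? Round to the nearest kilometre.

3690 km

Δλ = 169.74 − -163.72 = 333.46°; wrapped into (−180°, 180°]: -26.54°.
Δφ = -3.89 − -25.13 = 21.24°.
a = sin²(Δφ/2) + cos φ₁ · cos φ₂ · sin²(Δλ/2) = 0.081556.
c = 2·atan2(√a, √(1−a)) = 0.57922 rad → d = 6371·c ≈ 3690.23 km.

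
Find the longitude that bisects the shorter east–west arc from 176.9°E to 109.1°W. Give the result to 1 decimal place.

Signed shortest Δλ from +176.9° to -109.1° is +74.0°.
Midpoint longitude = +176.9° + (+74.0°)/2 = +176.9° + 37.0° = +213.9°.
Normalise into (−180°, 180°]: -146.1°.
(The naïve average (+176.9 + -109.1)/2 = 33.9° is on the wrong side of the globe.)

146.1°W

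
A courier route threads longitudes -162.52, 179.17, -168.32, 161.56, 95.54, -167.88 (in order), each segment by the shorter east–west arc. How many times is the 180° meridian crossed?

4

Leg 1: -162.52° → +179.17°, shortest Δλ = -18.31° (west) — crosses 180°.
Leg 2: +179.17° → -168.32°, shortest Δλ = 12.51° (east) — crosses 180°.
Leg 3: -168.32° → +161.56°, shortest Δλ = -30.12° (west) — crosses 180°.
Leg 4: +161.56° → +95.54°, shortest Δλ = -66.02° (west) — does not cross 180°.
Leg 5: +95.54° → -167.88°, shortest Δλ = 96.58° (east) — crosses 180°.
Total crossings: 4.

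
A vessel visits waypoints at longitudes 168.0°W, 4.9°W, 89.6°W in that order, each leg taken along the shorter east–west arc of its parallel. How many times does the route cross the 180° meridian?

Leg 1: -168.0° → -4.9°, shortest Δλ = 163.1° (east) — does not cross 180°.
Leg 2: -4.9° → -89.6°, shortest Δλ = -84.7° (west) — does not cross 180°.
Total crossings: 0.

0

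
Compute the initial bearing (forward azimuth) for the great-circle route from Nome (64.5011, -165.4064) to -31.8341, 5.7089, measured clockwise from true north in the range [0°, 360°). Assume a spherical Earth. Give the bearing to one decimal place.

Δλ = 5.7089 − -165.4064 = 171.1153°.
θ = atan2( sin Δλ · cos φ₂ , cos φ₁ · sin φ₂ − sin φ₁ · cos φ₂ · cos Δλ )
  = atan2(0.13121, 0.53055) = 13.891° → normalised to [0°, 360°): 13.891°.

13.9°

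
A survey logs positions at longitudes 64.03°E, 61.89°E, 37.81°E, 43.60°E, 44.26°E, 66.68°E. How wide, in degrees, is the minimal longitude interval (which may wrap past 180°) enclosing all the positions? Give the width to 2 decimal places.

28.87°

Sort the longitudes: +37.81°, +43.60°, +44.26°, +61.89°, +64.03°, +66.68°.
Eastward gaps between consecutive values (wrapping around): 5.79°, 0.66°, 17.63°, 2.14°, 2.65°, 331.13°.
Largest gap = 331.13° ⇒ minimal covering band is its complement: 360° − 331.13° = 28.87°.
Band runs from +37.81° eastward to +66.68°.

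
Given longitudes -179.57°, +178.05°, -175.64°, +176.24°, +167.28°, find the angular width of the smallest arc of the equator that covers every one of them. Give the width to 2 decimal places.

Sort the longitudes: -179.57°, -175.64°, +167.28°, +176.24°, +178.05°.
Eastward gaps between consecutive values (wrapping around): 3.93°, 342.92°, 8.96°, 1.81°, 2.38°.
Largest gap = 342.92° ⇒ minimal covering band is its complement: 360° − 342.92° = 17.08°.
Band runs from +167.28° eastward to -175.64°, crossing the antimeridian.

17.08°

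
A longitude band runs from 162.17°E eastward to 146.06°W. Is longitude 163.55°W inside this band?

Band width going east from +162.17° to -146.06°: ((-146.06 − 162.17) mod 360) = 51.77°.
Offset of -163.55° east of the west edge: ((-163.55 − 162.17) mod 360) = 34.28°.
34.28° ≤ 51.77° ⇒ inside.

Yes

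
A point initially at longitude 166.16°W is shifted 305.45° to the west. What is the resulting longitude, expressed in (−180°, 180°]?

111.61°W

Start at -166.16°; shift −305.45° → -471.61°.
-471.61° lies outside (−180°, 180°]; add 360° → -111.61°.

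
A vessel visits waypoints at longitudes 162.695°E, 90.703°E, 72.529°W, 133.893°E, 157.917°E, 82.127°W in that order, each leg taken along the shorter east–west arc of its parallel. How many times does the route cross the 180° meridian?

2

Leg 1: +162.695° → +90.703°, shortest Δλ = -71.992° (west) — does not cross 180°.
Leg 2: +90.703° → -72.529°, shortest Δλ = -163.232° (west) — does not cross 180°.
Leg 3: -72.529° → +133.893°, shortest Δλ = -153.578° (west) — crosses 180°.
Leg 4: +133.893° → +157.917°, shortest Δλ = 24.024° (east) — does not cross 180°.
Leg 5: +157.917° → -82.127°, shortest Δλ = 119.956° (east) — crosses 180°.
Total crossings: 2.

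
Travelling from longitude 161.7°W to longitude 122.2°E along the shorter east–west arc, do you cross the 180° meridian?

Yes

Naïve |122.2 − -161.7| = 283.9° > 180°, so the shorter arc goes the other way round — across 180°.
Signed shortest Δλ = ((122.2 − -161.7 + 180) mod 360) − 180 = -76.1°.
Going west by 76.1° from -161.7° passes through 180° before reaching +122.2°.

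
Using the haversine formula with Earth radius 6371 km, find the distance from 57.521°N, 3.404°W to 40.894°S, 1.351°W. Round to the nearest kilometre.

10945 km

Δλ = -1.351 − -3.404 = 2.053°.
Δφ = -40.894 − 57.521 = -98.415°.
a = sin²(Δφ/2) + cos φ₁ · cos φ₂ · sin²(Δλ/2) = 0.573301.
c = 2·atan2(√a, √(1−a)) = 1.71793 rad → d = 6371·c ≈ 10944.93 km.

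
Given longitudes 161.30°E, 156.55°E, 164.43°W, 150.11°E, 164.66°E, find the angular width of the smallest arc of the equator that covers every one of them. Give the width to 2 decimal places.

Sort the longitudes: -164.43°, +150.11°, +156.55°, +161.30°, +164.66°.
Eastward gaps between consecutive values (wrapping around): 314.54°, 6.44°, 4.75°, 3.36°, 30.91°.
Largest gap = 314.54° ⇒ minimal covering band is its complement: 360° − 314.54° = 45.46°.
Band runs from +150.11° eastward to -164.43°, crossing the antimeridian.

45.46°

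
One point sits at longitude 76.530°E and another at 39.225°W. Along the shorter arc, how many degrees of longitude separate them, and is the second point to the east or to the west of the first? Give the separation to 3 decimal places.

Raw difference: -39.225 − 76.530 = -115.755°.
Normalise into (−180°, 180°]: -115.755° stays -115.755°.
Negative ⇒ the second point lies to the west; separation 115.755°.

115.755° west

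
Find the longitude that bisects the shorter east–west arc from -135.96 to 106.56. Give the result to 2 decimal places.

Signed shortest Δλ from -135.96° to +106.56° is -117.48°.
Midpoint longitude = -135.96° + (-117.48°)/2 = -135.96° − 58.74° = -194.70°.
Normalise into (−180°, 180°]: +165.30°.
(The naïve average (-135.96 + +106.56)/2 = -14.7° is on the wrong side of the globe.)

+165.30°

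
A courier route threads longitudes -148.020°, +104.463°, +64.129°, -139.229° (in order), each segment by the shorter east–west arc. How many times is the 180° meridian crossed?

Leg 1: -148.020° → +104.463°, shortest Δλ = -107.517° (west) — crosses 180°.
Leg 2: +104.463° → +64.129°, shortest Δλ = -40.334° (west) — does not cross 180°.
Leg 3: +64.129° → -139.229°, shortest Δλ = 156.642° (east) — crosses 180°.
Total crossings: 2.

2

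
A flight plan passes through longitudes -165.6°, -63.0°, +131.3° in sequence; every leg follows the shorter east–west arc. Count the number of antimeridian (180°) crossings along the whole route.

1

Leg 1: -165.6° → -63.0°, shortest Δλ = 102.6° (east) — does not cross 180°.
Leg 2: -63.0° → +131.3°, shortest Δλ = -165.7° (west) — crosses 180°.
Total crossings: 1.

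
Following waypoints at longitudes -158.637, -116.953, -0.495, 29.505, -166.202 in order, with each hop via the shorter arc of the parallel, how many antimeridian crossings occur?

Leg 1: -158.637° → -116.953°, shortest Δλ = 41.684° (east) — does not cross 180°.
Leg 2: -116.953° → -0.495°, shortest Δλ = 116.458° (east) — does not cross 180°.
Leg 3: -0.495° → +29.505°, shortest Δλ = 30.0° (east) — does not cross 180°.
Leg 4: +29.505° → -166.202°, shortest Δλ = 164.293° (east) — crosses 180°.
Total crossings: 1.

1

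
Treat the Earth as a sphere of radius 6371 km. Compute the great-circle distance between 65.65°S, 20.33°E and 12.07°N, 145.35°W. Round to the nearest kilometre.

Δλ = -145.35 − 20.33 = -165.68°.
Δφ = 12.07 − -65.65 = 77.72°.
a = sin²(Δφ/2) + cos φ₁ · cos φ₂ · sin²(Δλ/2) = 0.790586.
c = 2·atan2(√a, √(1−a)) = 2.19096 rad → d = 6371·c ≈ 13958.64 km.

13959 km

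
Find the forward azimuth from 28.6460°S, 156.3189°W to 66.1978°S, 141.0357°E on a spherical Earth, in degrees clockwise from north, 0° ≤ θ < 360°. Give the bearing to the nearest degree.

Δλ = 141.0357 − -156.3189 = 297.3546°; wrapped into (−180°, 180°]: -62.6454°.
θ = atan2( sin Δλ · cos φ₂ , cos φ₁ · sin φ₂ − sin φ₁ · cos φ₂ · cos Δλ )
  = atan2(-0.35845, -0.71405) = -153.344° → normalised to [0°, 360°): 206.656°.

207°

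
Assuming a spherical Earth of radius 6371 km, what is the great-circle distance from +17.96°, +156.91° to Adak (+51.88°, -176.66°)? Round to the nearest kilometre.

Δλ = -176.66 − 156.91 = -333.57°; wrapped into (−180°, 180°]: 26.43°.
Δφ = 51.88 − 17.96 = 33.92°.
a = sin²(Δφ/2) + cos φ₁ · cos φ₂ · sin²(Δλ/2) = 0.115780.
c = 2·atan2(√a, √(1−a)) = 0.69440 rad → d = 6371·c ≈ 4424.00 km.

4424 km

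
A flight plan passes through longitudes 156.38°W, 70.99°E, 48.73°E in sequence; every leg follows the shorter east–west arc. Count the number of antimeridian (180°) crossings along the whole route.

1

Leg 1: -156.38° → +70.99°, shortest Δλ = -132.63° (west) — crosses 180°.
Leg 2: +70.99° → +48.73°, shortest Δλ = -22.26° (west) — does not cross 180°.
Total crossings: 1.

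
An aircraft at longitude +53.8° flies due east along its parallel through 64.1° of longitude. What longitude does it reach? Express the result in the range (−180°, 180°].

Start at +53.8°; shift +64.1° → +117.9°.
+117.9° already lies in (−180°, 180°].

+117.9°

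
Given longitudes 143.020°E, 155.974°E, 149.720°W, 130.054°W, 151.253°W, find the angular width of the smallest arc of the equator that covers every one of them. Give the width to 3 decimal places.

86.926°

Sort the longitudes: -151.253°, -149.720°, -130.054°, +143.020°, +155.974°.
Eastward gaps between consecutive values (wrapping around): 1.533°, 19.666°, 273.074°, 12.954°, 52.773°.
Largest gap = 273.074° ⇒ minimal covering band is its complement: 360° − 273.074° = 86.926°.
Band runs from +143.020° eastward to -130.054°, crossing the antimeridian.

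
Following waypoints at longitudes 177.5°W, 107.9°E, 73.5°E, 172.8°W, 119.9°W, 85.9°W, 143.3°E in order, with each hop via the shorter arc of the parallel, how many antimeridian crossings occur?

3

Leg 1: -177.5° → +107.9°, shortest Δλ = -74.6° (west) — crosses 180°.
Leg 2: +107.9° → +73.5°, shortest Δλ = -34.4° (west) — does not cross 180°.
Leg 3: +73.5° → -172.8°, shortest Δλ = 113.7° (east) — crosses 180°.
Leg 4: -172.8° → -119.9°, shortest Δλ = 52.9° (east) — does not cross 180°.
Leg 5: -119.9° → -85.9°, shortest Δλ = 34.0° (east) — does not cross 180°.
Leg 6: -85.9° → +143.3°, shortest Δλ = -130.8° (west) — crosses 180°.
Total crossings: 3.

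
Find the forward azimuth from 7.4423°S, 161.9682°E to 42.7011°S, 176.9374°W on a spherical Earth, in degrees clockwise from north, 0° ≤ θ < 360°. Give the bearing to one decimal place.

155.6°

Δλ = -176.9374 − 161.9682 = -338.9056°; wrapped into (−180°, 180°]: 21.0944°.
θ = atan2( sin Δλ · cos φ₂ , cos φ₁ · sin φ₂ − sin φ₁ · cos φ₂ · cos Δλ )
  = atan2(0.26450, -0.58365) = 155.621° → normalised to [0°, 360°): 155.621°.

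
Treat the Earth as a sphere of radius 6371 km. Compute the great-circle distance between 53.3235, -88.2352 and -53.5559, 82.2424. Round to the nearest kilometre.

19384 km

Δλ = 82.2424 − -88.2352 = 170.4776°.
Δφ = -53.5559 − 53.3235 = -106.8794°.
a = sin²(Δφ/2) + cos φ₁ · cos φ₂ · sin²(Δλ/2) = 0.997551.
c = 2·atan2(√a, √(1−a)) = 3.04259 rad → d = 6371·c ≈ 19384.31 km.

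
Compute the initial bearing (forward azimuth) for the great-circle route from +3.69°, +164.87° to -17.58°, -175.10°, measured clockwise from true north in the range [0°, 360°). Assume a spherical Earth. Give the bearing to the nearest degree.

138°

Δλ = -175.10 − 164.87 = -339.97°; wrapped into (−180°, 180°]: 20.03°.
θ = atan2( sin Δλ · cos φ₂ , cos φ₁ · sin φ₂ − sin φ₁ · cos φ₂ · cos Δλ )
  = atan2(0.32652, -0.35905) = 137.717° → normalised to [0°, 360°): 137.717°.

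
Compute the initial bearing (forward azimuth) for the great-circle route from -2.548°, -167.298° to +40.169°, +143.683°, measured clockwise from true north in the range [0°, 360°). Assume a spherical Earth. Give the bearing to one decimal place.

Δλ = 143.683 − -167.298 = 310.981°; wrapped into (−180°, 180°]: -49.019°.
θ = atan2( sin Δλ · cos φ₂ , cos φ₁ · sin φ₂ − sin φ₁ · cos φ₂ · cos Δλ )
  = atan2(-0.57687, 0.66669) = -40.869° → normalised to [0°, 360°): 319.131°.

319.1°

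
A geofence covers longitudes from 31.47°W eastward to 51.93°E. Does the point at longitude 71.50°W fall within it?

No

Band width going east from -31.47° to +51.93°: ((51.93 − -31.47) mod 360) = 83.40°.
Offset of -71.50° east of the west edge: ((-71.50 − -31.47) mod 360) = 319.97°.
319.97° > 83.40° ⇒ outside.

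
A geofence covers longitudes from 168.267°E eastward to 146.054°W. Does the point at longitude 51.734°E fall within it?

Band width going east from +168.267° to -146.054°: ((-146.054 − 168.267) mod 360) = 45.679°.
Offset of +51.734° east of the west edge: ((51.734 − 168.267) mod 360) = 243.467°.
243.467° > 45.679° ⇒ outside.

No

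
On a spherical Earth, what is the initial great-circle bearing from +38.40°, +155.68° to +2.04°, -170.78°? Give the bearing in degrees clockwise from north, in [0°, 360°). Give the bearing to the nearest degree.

Δλ = -170.78 − 155.68 = -326.46°; wrapped into (−180°, 180°]: 33.54°.
θ = atan2( sin Δλ · cos φ₂ , cos φ₁ · sin φ₂ − sin φ₁ · cos φ₂ · cos Δλ )
  = atan2(0.55217, -0.48950) = 131.557° → normalised to [0°, 360°): 131.557°.

132°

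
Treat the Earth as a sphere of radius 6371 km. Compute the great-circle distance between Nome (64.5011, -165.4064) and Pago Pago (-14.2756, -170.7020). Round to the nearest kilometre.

Δλ = -170.7020 − -165.4064 = -5.2956°.
Δφ = -14.2756 − 64.5011 = -78.7767°.
a = sin²(Δφ/2) + cos φ₁ · cos φ₂ · sin²(Δλ/2) = 0.403574.
c = 2·atan2(√a, √(1−a)) = 1.37673 rad → d = 6371·c ≈ 8771.13 km.

8771 km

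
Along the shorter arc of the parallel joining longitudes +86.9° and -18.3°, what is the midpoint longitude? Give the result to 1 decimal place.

Signed shortest Δλ from +86.9° to -18.3° is -105.2°.
Midpoint longitude = +86.9° + (-105.2°)/2 = +86.9° − 52.6° = +34.3°.

+34.3°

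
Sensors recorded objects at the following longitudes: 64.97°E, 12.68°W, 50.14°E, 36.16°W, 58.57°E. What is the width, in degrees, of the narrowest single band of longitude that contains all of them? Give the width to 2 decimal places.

101.13°

Sort the longitudes: -36.16°, -12.68°, +50.14°, +58.57°, +64.97°.
Eastward gaps between consecutive values (wrapping around): 23.48°, 62.82°, 8.43°, 6.40°, 258.87°.
Largest gap = 258.87° ⇒ minimal covering band is its complement: 360° − 258.87° = 101.13°.
Band runs from -36.16° eastward to +64.97°.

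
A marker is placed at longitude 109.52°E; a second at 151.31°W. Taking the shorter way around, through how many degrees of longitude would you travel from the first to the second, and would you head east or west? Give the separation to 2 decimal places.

99.17° east

Raw difference: -151.31 − 109.52 = -260.83°.
Normalise into (−180°, 180°]: -260.83° + 360° = 99.17°.
Positive ⇒ the second point lies to the east; separation 99.17°.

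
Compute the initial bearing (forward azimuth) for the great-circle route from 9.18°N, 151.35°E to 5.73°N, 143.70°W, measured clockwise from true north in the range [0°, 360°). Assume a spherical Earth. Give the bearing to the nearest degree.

88°

Δλ = -143.70 − 151.35 = -295.05°; wrapped into (−180°, 180°]: 64.95°.
θ = atan2( sin Δλ · cos φ₂ , cos φ₁ · sin φ₂ − sin φ₁ · cos φ₂ · cos Δλ )
  = atan2(0.90141, 0.03135) = 88.008° → normalised to [0°, 360°): 88.008°.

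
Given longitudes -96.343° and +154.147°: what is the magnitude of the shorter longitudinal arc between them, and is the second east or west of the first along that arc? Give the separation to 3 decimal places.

109.510° west

Raw difference: 154.147 − -96.343 = 250.49°.
Normalise into (−180°, 180°]: 250.49° − 360° = -109.51°.
Negative ⇒ the second point lies to the west; separation 109.510°.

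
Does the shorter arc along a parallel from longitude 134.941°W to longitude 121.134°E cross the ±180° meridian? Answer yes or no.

Naïve |121.134 − -134.941| = 256.075° > 180°, so the shorter arc goes the other way round — across 180°.
Signed shortest Δλ = ((121.134 − -134.941 + 180) mod 360) − 180 = -103.925°.
Going west by 103.925° from -134.941° passes through 180° before reaching +121.134°.

Yes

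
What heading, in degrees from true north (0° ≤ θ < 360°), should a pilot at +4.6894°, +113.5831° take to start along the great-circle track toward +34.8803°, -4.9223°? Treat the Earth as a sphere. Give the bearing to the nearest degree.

Δλ = -4.9223 − 113.5831 = -118.5054°.
θ = atan2( sin Δλ · cos φ₂ , cos φ₁ · sin φ₂ − sin φ₁ · cos φ₂ · cos Δλ )
  = atan2(-0.72090, 0.60196) = -50.138° → normalised to [0°, 360°): 309.862°.

310°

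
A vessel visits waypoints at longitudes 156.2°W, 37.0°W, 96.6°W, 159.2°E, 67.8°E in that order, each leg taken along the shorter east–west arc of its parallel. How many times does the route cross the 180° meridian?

1

Leg 1: -156.2° → -37.0°, shortest Δλ = 119.2° (east) — does not cross 180°.
Leg 2: -37.0° → -96.6°, shortest Δλ = -59.6° (west) — does not cross 180°.
Leg 3: -96.6° → +159.2°, shortest Δλ = -104.2° (west) — crosses 180°.
Leg 4: +159.2° → +67.8°, shortest Δλ = -91.4° (west) — does not cross 180°.
Total crossings: 1.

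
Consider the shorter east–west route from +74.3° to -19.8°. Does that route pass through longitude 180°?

Signed shortest Δλ = ((-19.8 − 74.3 + 180) mod 360) − 180 = -94.1°.
Going west by 94.1° from +74.3° reaches -19.8° without touching 180°.

No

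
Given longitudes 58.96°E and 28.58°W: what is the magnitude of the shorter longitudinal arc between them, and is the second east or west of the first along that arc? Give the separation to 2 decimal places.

Raw difference: -28.58 − 58.96 = -87.54°.
Normalise into (−180°, 180°]: -87.54° stays -87.54°.
Negative ⇒ the second point lies to the west; separation 87.54°.

87.54° west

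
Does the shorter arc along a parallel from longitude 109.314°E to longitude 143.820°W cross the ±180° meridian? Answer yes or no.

Yes

Naïve |-143.820 − 109.314| = 253.134° > 180°, so the shorter arc goes the other way round — across 180°.
Signed shortest Δλ = ((-143.820 − 109.314 + 180) mod 360) − 180 = 106.866°.
Going east by 106.866° from +109.314° passes through 180° before reaching -143.820°.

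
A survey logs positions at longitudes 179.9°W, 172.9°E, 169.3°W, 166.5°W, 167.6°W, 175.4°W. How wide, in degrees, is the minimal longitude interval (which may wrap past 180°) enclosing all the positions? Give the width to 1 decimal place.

Sort the longitudes: -179.9°, -175.4°, -169.3°, -167.6°, -166.5°, +172.9°.
Eastward gaps between consecutive values (wrapping around): 4.5°, 6.1°, 1.7°, 1.1°, 339.4°, 7.2°.
Largest gap = 339.4° ⇒ minimal covering band is its complement: 360° − 339.4° = 20.6°.
Band runs from +172.9° eastward to -166.5°, crossing the antimeridian.

20.6°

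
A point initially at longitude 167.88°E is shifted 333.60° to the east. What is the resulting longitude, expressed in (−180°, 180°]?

141.48°E

Start at +167.88°; shift +333.60° → +501.48°.
+501.48° lies outside (−180°, 180°]; subtract 360° → +141.48°.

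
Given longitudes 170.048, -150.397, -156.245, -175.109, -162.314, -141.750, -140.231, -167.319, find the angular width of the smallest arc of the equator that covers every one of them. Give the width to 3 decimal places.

49.721°

Sort the longitudes: -175.109°, -167.319°, -162.314°, -156.245°, -150.397°, -141.750°, -140.231°, +170.048°.
Eastward gaps between consecutive values (wrapping around): 7.790°, 5.005°, 6.069°, 5.848°, 8.647°, 1.519°, 310.279°, 14.843°.
Largest gap = 310.279° ⇒ minimal covering band is its complement: 360° − 310.279° = 49.721°.
Band runs from +170.048° eastward to -140.231°, crossing the antimeridian.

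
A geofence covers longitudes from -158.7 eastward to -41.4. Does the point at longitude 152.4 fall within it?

No

Band width going east from -158.7° to -41.4°: ((-41.4 − -158.7) mod 360) = 117.3°.
Offset of +152.4° east of the west edge: ((152.4 − -158.7) mod 360) = 311.1°.
311.1° > 117.3° ⇒ outside.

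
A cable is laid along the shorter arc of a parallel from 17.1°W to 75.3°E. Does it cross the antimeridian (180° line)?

Signed shortest Δλ = ((75.3 − -17.1 + 180) mod 360) − 180 = 92.4°.
Going east by 92.4° from -17.1° reaches +75.3° without touching 180°.

No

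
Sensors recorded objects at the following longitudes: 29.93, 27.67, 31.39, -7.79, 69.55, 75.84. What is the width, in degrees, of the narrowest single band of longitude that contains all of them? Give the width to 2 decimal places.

Sort the longitudes: -7.79°, +27.67°, +29.93°, +31.39°, +69.55°, +75.84°.
Eastward gaps between consecutive values (wrapping around): 35.46°, 2.26°, 1.46°, 38.16°, 6.29°, 276.37°.
Largest gap = 276.37° ⇒ minimal covering band is its complement: 360° − 276.37° = 83.63°.
Band runs from -7.79° eastward to +75.84°.

83.63°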